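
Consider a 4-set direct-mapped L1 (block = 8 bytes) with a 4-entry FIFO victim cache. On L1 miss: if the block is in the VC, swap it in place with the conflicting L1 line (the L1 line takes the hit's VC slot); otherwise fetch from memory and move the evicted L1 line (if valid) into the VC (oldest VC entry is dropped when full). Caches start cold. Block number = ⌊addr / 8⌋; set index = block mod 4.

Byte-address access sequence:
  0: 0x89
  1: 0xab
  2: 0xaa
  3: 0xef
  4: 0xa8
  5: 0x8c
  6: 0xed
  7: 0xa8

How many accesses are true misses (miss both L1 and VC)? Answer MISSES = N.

MISSES = 3

#0 0x89→b17/s1 MISS; vc=[]
#1 0xab→b21/s1 MISS; vc=[17]
#2 0xaa→b21/s1 L1-HIT; vc=[17]
#3 0xef→b29/s1 MISS; vc=[17,21]
#4 0xa8→b21/s1 VC-HIT; vc=[17,29]
#5 0x8c→b17/s1 VC-HIT; vc=[21,29]
#6 0xed→b29/s1 VC-HIT; vc=[21,17]
#7 0xa8→b21/s1 VC-HIT; vc=[29,17]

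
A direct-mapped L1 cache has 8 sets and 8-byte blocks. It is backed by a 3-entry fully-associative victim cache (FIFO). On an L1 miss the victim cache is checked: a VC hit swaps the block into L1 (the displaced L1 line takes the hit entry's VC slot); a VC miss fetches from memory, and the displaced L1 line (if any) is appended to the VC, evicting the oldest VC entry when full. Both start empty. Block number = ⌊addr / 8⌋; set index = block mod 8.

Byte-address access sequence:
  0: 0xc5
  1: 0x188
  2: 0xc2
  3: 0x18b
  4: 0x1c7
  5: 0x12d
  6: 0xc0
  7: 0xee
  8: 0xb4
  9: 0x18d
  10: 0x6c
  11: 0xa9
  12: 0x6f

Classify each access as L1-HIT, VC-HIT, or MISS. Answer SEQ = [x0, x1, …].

SEQ = [MISS, MISS, L1-HIT, L1-HIT, MISS, MISS, VC-HIT, MISS, MISS, L1-HIT, MISS, MISS, VC-HIT]

  [0] addr=0xc5 blk=24 s=0: MISS | VC []
  [1] addr=0x188 blk=49 s=1: MISS | VC []
  [2] addr=0xc2 blk=24 s=0: L1-HIT | VC []
  [3] addr=0x18b blk=49 s=1: L1-HIT | VC []
  [4] addr=0x1c7 blk=56 s=0: MISS | VC [24]
  [5] addr=0x12d blk=37 s=5: MISS | VC [24]
  [6] addr=0xc0 blk=24 s=0: VC-HIT | VC [56]
  [7] addr=0xee blk=29 s=5: MISS | VC [56, 37]
  [8] addr=0xb4 blk=22 s=6: MISS | VC [56, 37]
  [9] addr=0x18d blk=49 s=1: L1-HIT | VC [56, 37]
  [10] addr=0x6c blk=13 s=5: MISS | VC [56, 37, 29]
  [11] addr=0xa9 blk=21 s=5: MISS | VC [37, 29, 13]
  [12] addr=0x6f blk=13 s=5: VC-HIT | VC [37, 29, 21]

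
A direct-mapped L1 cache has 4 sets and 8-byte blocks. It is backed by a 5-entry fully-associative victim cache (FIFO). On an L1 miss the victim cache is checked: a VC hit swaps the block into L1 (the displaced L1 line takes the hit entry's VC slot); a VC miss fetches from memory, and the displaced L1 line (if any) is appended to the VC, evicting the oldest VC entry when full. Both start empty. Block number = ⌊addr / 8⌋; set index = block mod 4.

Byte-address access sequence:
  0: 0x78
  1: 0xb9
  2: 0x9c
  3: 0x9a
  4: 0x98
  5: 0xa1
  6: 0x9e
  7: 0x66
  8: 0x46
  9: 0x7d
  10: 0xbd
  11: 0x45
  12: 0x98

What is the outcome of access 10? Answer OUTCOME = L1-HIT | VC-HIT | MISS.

OUTCOME = VC-HIT

  [0] addr=0x78 blk=15 s=3: MISS | VC []
  [1] addr=0xb9 blk=23 s=3: MISS | VC [15]
  [2] addr=0x9c blk=19 s=3: MISS | VC [15, 23]
  [3] addr=0x9a blk=19 s=3: L1-HIT | VC [15, 23]
  [4] addr=0x98 blk=19 s=3: L1-HIT | VC [15, 23]
  [5] addr=0xa1 blk=20 s=0: MISS | VC [15, 23]
  [6] addr=0x9e blk=19 s=3: L1-HIT | VC [15, 23]
  [7] addr=0x66 blk=12 s=0: MISS | VC [15, 23, 20]
  [8] addr=0x46 blk=8 s=0: MISS | VC [15, 23, 20, 12]
  [9] addr=0x7d blk=15 s=3: VC-HIT | VC [19, 23, 20, 12]
  [10] addr=0xbd blk=23 s=3: VC-HIT | VC [19, 15, 20, 12]
  [11] addr=0x45 blk=8 s=0: L1-HIT | VC [19, 15, 20, 12]
  [12] addr=0x98 blk=19 s=3: VC-HIT | VC [23, 15, 20, 12]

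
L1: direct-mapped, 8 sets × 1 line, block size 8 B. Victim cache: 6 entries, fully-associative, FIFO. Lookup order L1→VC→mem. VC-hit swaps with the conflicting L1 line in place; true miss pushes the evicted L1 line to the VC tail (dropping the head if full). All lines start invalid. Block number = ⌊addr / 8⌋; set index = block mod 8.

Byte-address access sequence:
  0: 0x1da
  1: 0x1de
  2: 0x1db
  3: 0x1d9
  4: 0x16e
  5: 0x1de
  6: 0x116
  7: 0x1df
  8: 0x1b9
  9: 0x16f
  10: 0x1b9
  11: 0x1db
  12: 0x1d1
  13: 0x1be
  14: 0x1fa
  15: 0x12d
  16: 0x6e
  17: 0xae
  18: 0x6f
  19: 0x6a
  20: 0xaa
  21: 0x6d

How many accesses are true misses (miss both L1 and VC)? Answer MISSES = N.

  [0] addr=0x1da blk=59 s=3: MISS | VC []
  [1] addr=0x1de blk=59 s=3: L1-HIT | VC []
  [2] addr=0x1db blk=59 s=3: L1-HIT | VC []
  [3] addr=0x1d9 blk=59 s=3: L1-HIT | VC []
  [4] addr=0x16e blk=45 s=5: MISS | VC []
  [5] addr=0x1de blk=59 s=3: L1-HIT | VC []
  [6] addr=0x116 blk=34 s=2: MISS | VC []
  [7] addr=0x1df blk=59 s=3: L1-HIT | VC []
  [8] addr=0x1b9 blk=55 s=7: MISS | VC []
  [9] addr=0x16f blk=45 s=5: L1-HIT | VC []
  [10] addr=0x1b9 blk=55 s=7: L1-HIT | VC []
  [11] addr=0x1db blk=59 s=3: L1-HIT | VC []
  [12] addr=0x1d1 blk=58 s=2: MISS | VC [34]
  [13] addr=0x1be blk=55 s=7: L1-HIT | VC [34]
  [14] addr=0x1fa blk=63 s=7: MISS | VC [34, 55]
  [15] addr=0x12d blk=37 s=5: MISS | VC [34, 55, 45]
  [16] addr=0x6e blk=13 s=5: MISS | VC [34, 55, 45, 37]
  [17] addr=0xae blk=21 s=5: MISS | VC [34, 55, 45, 37, 13]
  [18] addr=0x6f blk=13 s=5: VC-HIT | VC [34, 55, 45, 37, 21]
  [19] addr=0x6a blk=13 s=5: L1-HIT | VC [34, 55, 45, 37, 21]
  [20] addr=0xaa blk=21 s=5: VC-HIT | VC [34, 55, 45, 37, 13]
  [21] addr=0x6d blk=13 s=5: VC-HIT | VC [34, 55, 45, 37, 21]

MISSES = 9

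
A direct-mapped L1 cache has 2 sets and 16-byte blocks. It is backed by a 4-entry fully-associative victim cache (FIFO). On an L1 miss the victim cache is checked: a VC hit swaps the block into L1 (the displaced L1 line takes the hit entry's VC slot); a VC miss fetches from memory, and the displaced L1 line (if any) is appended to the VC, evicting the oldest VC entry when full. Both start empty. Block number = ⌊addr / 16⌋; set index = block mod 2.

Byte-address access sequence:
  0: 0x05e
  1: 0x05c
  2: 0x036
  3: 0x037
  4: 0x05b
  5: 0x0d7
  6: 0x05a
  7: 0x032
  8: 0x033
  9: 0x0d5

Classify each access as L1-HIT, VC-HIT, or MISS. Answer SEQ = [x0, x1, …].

SEQ = [MISS, L1-HIT, MISS, L1-HIT, VC-HIT, MISS, VC-HIT, VC-HIT, L1-HIT, VC-HIT]

#0 0x5e→b5/s1 MISS; vc=[]
#1 0x5c→b5/s1 L1-HIT; vc=[]
#2 0x36→b3/s1 MISS; vc=[5]
#3 0x37→b3/s1 L1-HIT; vc=[5]
#4 0x5b→b5/s1 VC-HIT; vc=[3]
#5 0xd7→b13/s1 MISS; vc=[3,5]
#6 0x5a→b5/s1 VC-HIT; vc=[3,13]
#7 0x32→b3/s1 VC-HIT; vc=[5,13]
#8 0x33→b3/s1 L1-HIT; vc=[5,13]
#9 0xd5→b13/s1 VC-HIT; vc=[5,3]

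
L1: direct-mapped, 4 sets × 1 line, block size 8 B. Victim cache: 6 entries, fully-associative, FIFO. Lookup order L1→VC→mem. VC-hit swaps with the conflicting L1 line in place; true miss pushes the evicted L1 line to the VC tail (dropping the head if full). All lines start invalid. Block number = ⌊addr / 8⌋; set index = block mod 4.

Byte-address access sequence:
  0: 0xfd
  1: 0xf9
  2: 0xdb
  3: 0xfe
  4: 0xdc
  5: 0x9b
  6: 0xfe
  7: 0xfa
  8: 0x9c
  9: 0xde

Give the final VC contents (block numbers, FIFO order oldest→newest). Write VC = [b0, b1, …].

#0 0xfd→b31/s3 MISS; vc=[]
#1 0xf9→b31/s3 L1-HIT; vc=[]
#2 0xdb→b27/s3 MISS; vc=[31]
#3 0xfe→b31/s3 VC-HIT; vc=[27]
#4 0xdc→b27/s3 VC-HIT; vc=[31]
#5 0x9b→b19/s3 MISS; vc=[31,27]
#6 0xfe→b31/s3 VC-HIT; vc=[19,27]
#7 0xfa→b31/s3 L1-HIT; vc=[19,27]
#8 0x9c→b19/s3 VC-HIT; vc=[31,27]
#9 0xde→b27/s3 VC-HIT; vc=[31,19]

VC = [31, 19]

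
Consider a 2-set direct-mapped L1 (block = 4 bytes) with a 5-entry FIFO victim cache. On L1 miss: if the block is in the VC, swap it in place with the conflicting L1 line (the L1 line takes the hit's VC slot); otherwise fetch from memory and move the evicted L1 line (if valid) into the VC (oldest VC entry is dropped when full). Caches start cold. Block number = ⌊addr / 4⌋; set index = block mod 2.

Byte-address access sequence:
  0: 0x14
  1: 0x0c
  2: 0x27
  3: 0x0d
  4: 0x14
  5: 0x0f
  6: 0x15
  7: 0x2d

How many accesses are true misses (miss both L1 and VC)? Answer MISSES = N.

#0 0x14→b5/s1 MISS; vc=[]
#1 0xc→b3/s1 MISS; vc=[5]
#2 0x27→b9/s1 MISS; vc=[5,3]
#3 0xd→b3/s1 VC-HIT; vc=[5,9]
#4 0x14→b5/s1 VC-HIT; vc=[3,9]
#5 0xf→b3/s1 VC-HIT; vc=[5,9]
#6 0x15→b5/s1 VC-HIT; vc=[3,9]
#7 0x2d→b11/s1 MISS; vc=[3,9,5]

MISSES = 4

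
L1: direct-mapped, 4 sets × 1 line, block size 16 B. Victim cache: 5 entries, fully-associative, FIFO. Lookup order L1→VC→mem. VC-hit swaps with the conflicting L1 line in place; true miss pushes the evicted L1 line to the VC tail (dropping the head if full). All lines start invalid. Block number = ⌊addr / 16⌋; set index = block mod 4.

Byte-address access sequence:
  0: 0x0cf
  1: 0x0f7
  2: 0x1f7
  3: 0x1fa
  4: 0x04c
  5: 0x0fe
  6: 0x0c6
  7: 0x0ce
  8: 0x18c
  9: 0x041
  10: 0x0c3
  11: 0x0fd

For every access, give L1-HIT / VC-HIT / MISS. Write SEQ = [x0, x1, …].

SEQ = [MISS, MISS, MISS, L1-HIT, MISS, VC-HIT, VC-HIT, L1-HIT, MISS, VC-HIT, VC-HIT, L1-HIT]

0: 0xcf (blk 12, set 0) → MISS  vc=[]
1: 0xf7 (blk 15, set 3) → MISS  vc=[]
2: 0x1f7 (blk 31, set 3) → MISS  vc=[15]
3: 0x1fa (blk 31, set 3) → L1-HIT  vc=[15]
4: 0x4c (blk 4, set 0) → MISS  vc=[15, 12]
5: 0xfe (blk 15, set 3) → VC-HIT  vc=[31, 12]
6: 0xc6 (blk 12, set 0) → VC-HIT  vc=[31, 4]
7: 0xce (blk 12, set 0) → L1-HIT  vc=[31, 4]
8: 0x18c (blk 24, set 0) → MISS  vc=[31, 4, 12]
9: 0x41 (blk 4, set 0) → VC-HIT  vc=[31, 24, 12]
10: 0xc3 (blk 12, set 0) → VC-HIT  vc=[31, 24, 4]
11: 0xfd (blk 15, set 3) → L1-HIT  vc=[31, 24, 4]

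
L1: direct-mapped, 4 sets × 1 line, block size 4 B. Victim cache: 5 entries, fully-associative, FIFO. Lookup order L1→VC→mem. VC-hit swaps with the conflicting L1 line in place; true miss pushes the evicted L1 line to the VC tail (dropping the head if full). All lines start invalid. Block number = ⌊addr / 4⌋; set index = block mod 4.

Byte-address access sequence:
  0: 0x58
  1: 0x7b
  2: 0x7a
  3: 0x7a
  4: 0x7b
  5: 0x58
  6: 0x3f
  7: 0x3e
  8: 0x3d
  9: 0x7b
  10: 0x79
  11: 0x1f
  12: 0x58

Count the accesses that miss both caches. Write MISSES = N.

MISSES = 4

0: 0x58 (blk 22, set 2) → MISS  vc=[]
1: 0x7b (blk 30, set 2) → MISS  vc=[22]
2: 0x7a (blk 30, set 2) → L1-HIT  vc=[22]
3: 0x7a (blk 30, set 2) → L1-HIT  vc=[22]
4: 0x7b (blk 30, set 2) → L1-HIT  vc=[22]
5: 0x58 (blk 22, set 2) → VC-HIT  vc=[30]
6: 0x3f (blk 15, set 3) → MISS  vc=[30]
7: 0x3e (blk 15, set 3) → L1-HIT  vc=[30]
8: 0x3d (blk 15, set 3) → L1-HIT  vc=[30]
9: 0x7b (blk 30, set 2) → VC-HIT  vc=[22]
10: 0x79 (blk 30, set 2) → L1-HIT  vc=[22]
11: 0x1f (blk 7, set 3) → MISS  vc=[22, 15]
12: 0x58 (blk 22, set 2) → VC-HIT  vc=[30, 15]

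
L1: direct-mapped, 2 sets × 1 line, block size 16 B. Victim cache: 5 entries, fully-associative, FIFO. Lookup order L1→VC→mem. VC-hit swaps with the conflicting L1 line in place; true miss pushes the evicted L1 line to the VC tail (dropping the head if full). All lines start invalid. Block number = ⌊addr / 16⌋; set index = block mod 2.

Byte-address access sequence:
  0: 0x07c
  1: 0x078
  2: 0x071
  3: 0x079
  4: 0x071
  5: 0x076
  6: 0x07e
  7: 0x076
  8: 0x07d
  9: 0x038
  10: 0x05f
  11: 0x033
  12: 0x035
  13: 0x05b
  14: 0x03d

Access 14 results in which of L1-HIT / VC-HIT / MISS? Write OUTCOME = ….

0: 0x7c (blk 7, set 1) → MISS  vc=[]
1: 0x78 (blk 7, set 1) → L1-HIT  vc=[]
2: 0x71 (blk 7, set 1) → L1-HIT  vc=[]
3: 0x79 (blk 7, set 1) → L1-HIT  vc=[]
4: 0x71 (blk 7, set 1) → L1-HIT  vc=[]
5: 0x76 (blk 7, set 1) → L1-HIT  vc=[]
6: 0x7e (blk 7, set 1) → L1-HIT  vc=[]
7: 0x76 (blk 7, set 1) → L1-HIT  vc=[]
8: 0x7d (blk 7, set 1) → L1-HIT  vc=[]
9: 0x38 (blk 3, set 1) → MISS  vc=[7]
10: 0x5f (blk 5, set 1) → MISS  vc=[7, 3]
11: 0x33 (blk 3, set 1) → VC-HIT  vc=[7, 5]
12: 0x35 (blk 3, set 1) → L1-HIT  vc=[7, 5]
13: 0x5b (blk 5, set 1) → VC-HIT  vc=[7, 3]
14: 0x3d (blk 3, set 1) → VC-HIT  vc=[7, 5]

OUTCOME = VC-HIT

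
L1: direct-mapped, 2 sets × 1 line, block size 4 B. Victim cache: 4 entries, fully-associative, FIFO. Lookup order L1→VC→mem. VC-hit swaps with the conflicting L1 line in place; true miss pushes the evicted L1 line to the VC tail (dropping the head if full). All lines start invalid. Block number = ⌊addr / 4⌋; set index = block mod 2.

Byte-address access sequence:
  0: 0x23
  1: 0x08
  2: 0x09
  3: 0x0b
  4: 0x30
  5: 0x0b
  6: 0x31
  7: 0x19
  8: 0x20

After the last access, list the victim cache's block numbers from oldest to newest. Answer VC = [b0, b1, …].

  [0] addr=0x23 blk=8 s=0: MISS | VC []
  [1] addr=0x8 blk=2 s=0: MISS | VC [8]
  [2] addr=0x9 blk=2 s=0: L1-HIT | VC [8]
  [3] addr=0xb blk=2 s=0: L1-HIT | VC [8]
  [4] addr=0x30 blk=12 s=0: MISS | VC [8, 2]
  [5] addr=0xb blk=2 s=0: VC-HIT | VC [8, 12]
  [6] addr=0x31 blk=12 s=0: VC-HIT | VC [8, 2]
  [7] addr=0x19 blk=6 s=0: MISS | VC [8, 2, 12]
  [8] addr=0x20 blk=8 s=0: VC-HIT | VC [6, 2, 12]

VC = [6, 2, 12]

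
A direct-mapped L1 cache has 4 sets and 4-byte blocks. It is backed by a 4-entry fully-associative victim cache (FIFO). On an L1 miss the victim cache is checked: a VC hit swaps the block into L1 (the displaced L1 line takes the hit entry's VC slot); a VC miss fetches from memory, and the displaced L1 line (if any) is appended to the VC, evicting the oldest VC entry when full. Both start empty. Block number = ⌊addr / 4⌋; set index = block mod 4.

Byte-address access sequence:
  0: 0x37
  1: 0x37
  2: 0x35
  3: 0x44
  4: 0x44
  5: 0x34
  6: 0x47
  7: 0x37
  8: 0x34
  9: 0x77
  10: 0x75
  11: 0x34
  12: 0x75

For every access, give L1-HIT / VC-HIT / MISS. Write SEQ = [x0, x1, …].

  [0] addr=0x37 blk=13 s=1: MISS | VC []
  [1] addr=0x37 blk=13 s=1: L1-HIT | VC []
  [2] addr=0x35 blk=13 s=1: L1-HIT | VC []
  [3] addr=0x44 blk=17 s=1: MISS | VC [13]
  [4] addr=0x44 blk=17 s=1: L1-HIT | VC [13]
  [5] addr=0x34 blk=13 s=1: VC-HIT | VC [17]
  [6] addr=0x47 blk=17 s=1: VC-HIT | VC [13]
  [7] addr=0x37 blk=13 s=1: VC-HIT | VC [17]
  [8] addr=0x34 blk=13 s=1: L1-HIT | VC [17]
  [9] addr=0x77 blk=29 s=1: MISS | VC [17, 13]
  [10] addr=0x75 blk=29 s=1: L1-HIT | VC [17, 13]
  [11] addr=0x34 blk=13 s=1: VC-HIT | VC [17, 29]
  [12] addr=0x75 blk=29 s=1: VC-HIT | VC [17, 13]

SEQ = [MISS, L1-HIT, L1-HIT, MISS, L1-HIT, VC-HIT, VC-HIT, VC-HIT, L1-HIT, MISS, L1-HIT, VC-HIT, VC-HIT]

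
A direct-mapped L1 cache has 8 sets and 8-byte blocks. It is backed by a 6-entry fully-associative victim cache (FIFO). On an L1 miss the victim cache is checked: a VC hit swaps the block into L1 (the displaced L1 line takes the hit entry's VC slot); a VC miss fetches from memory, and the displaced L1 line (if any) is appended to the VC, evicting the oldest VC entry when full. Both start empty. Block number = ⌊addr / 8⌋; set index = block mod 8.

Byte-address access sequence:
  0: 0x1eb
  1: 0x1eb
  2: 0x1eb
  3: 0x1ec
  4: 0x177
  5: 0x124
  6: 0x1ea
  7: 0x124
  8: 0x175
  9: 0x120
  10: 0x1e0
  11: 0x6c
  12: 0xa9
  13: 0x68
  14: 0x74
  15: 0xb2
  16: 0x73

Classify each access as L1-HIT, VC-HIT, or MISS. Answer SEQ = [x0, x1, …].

#0 0x1eb→b61/s5 MISS; vc=[]
#1 0x1eb→b61/s5 L1-HIT; vc=[]
#2 0x1eb→b61/s5 L1-HIT; vc=[]
#3 0x1ec→b61/s5 L1-HIT; vc=[]
#4 0x177→b46/s6 MISS; vc=[]
#5 0x124→b36/s4 MISS; vc=[]
#6 0x1ea→b61/s5 L1-HIT; vc=[]
#7 0x124→b36/s4 L1-HIT; vc=[]
#8 0x175→b46/s6 L1-HIT; vc=[]
#9 0x120→b36/s4 L1-HIT; vc=[]
#10 0x1e0→b60/s4 MISS; vc=[36]
#11 0x6c→b13/s5 MISS; vc=[36,61]
#12 0xa9→b21/s5 MISS; vc=[36,61,13]
#13 0x68→b13/s5 VC-HIT; vc=[36,61,21]
#14 0x74→b14/s6 MISS; vc=[36,61,21,46]
#15 0xb2→b22/s6 MISS; vc=[36,61,21,46,14]
#16 0x73→b14/s6 VC-HIT; vc=[36,61,21,46,22]

SEQ = [MISS, L1-HIT, L1-HIT, L1-HIT, MISS, MISS, L1-HIT, L1-HIT, L1-HIT, L1-HIT, MISS, MISS, MISS, VC-HIT, MISS, MISS, VC-HIT]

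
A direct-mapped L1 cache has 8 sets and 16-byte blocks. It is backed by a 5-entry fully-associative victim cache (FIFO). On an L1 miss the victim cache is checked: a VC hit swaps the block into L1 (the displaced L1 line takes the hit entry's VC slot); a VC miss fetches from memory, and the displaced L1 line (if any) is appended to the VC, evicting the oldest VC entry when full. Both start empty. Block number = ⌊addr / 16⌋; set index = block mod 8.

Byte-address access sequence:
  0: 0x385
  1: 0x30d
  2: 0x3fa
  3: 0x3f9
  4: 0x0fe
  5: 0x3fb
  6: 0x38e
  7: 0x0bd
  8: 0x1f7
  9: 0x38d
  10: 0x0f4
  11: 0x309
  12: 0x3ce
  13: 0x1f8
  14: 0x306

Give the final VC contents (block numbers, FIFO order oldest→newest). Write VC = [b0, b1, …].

#0 0x385→b56/s0 MISS; vc=[]
#1 0x30d→b48/s0 MISS; vc=[56]
#2 0x3fa→b63/s7 MISS; vc=[56]
#3 0x3f9→b63/s7 L1-HIT; vc=[56]
#4 0xfe→b15/s7 MISS; vc=[56,63]
#5 0x3fb→b63/s7 VC-HIT; vc=[56,15]
#6 0x38e→b56/s0 VC-HIT; vc=[48,15]
#7 0xbd→b11/s3 MISS; vc=[48,15]
#8 0x1f7→b31/s7 MISS; vc=[48,15,63]
#9 0x38d→b56/s0 L1-HIT; vc=[48,15,63]
#10 0xf4→b15/s7 VC-HIT; vc=[48,31,63]
#11 0x309→b48/s0 VC-HIT; vc=[56,31,63]
#12 0x3ce→b60/s4 MISS; vc=[56,31,63]
#13 0x1f8→b31/s7 VC-HIT; vc=[56,15,63]
#14 0x306→b48/s0 L1-HIT; vc=[56,15,63]

VC = [56, 15, 63]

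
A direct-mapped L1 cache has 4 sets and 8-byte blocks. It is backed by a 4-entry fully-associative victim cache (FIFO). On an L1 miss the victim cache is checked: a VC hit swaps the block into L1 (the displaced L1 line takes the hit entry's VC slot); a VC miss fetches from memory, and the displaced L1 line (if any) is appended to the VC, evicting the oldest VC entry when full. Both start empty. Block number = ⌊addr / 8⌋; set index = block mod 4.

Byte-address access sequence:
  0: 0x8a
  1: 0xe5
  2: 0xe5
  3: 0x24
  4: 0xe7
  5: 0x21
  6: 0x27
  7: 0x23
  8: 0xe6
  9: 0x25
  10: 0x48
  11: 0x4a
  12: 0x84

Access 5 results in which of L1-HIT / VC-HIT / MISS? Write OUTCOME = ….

#0 0x8a→b17/s1 MISS; vc=[]
#1 0xe5→b28/s0 MISS; vc=[]
#2 0xe5→b28/s0 L1-HIT; vc=[]
#3 0x24→b4/s0 MISS; vc=[28]
#4 0xe7→b28/s0 VC-HIT; vc=[4]
#5 0x21→b4/s0 VC-HIT; vc=[28]
#6 0x27→b4/s0 L1-HIT; vc=[28]
#7 0x23→b4/s0 L1-HIT; vc=[28]
#8 0xe6→b28/s0 VC-HIT; vc=[4]
#9 0x25→b4/s0 VC-HIT; vc=[28]
#10 0x48→b9/s1 MISS; vc=[28,17]
#11 0x4a→b9/s1 L1-HIT; vc=[28,17]
#12 0x84→b16/s0 MISS; vc=[28,17,4]

OUTCOME = VC-HIT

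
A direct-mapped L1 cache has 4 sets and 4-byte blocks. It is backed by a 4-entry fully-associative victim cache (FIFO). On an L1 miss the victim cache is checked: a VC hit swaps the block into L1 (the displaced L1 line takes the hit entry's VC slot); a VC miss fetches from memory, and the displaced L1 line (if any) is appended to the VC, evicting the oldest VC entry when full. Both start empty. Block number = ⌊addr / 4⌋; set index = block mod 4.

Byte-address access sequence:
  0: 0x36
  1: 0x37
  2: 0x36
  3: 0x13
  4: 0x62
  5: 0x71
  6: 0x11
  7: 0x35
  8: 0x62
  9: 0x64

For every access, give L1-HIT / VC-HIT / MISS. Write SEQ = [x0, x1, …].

SEQ = [MISS, L1-HIT, L1-HIT, MISS, MISS, MISS, VC-HIT, L1-HIT, VC-HIT, MISS]

#0 0x36→b13/s1 MISS; vc=[]
#1 0x37→b13/s1 L1-HIT; vc=[]
#2 0x36→b13/s1 L1-HIT; vc=[]
#3 0x13→b4/s0 MISS; vc=[]
#4 0x62→b24/s0 MISS; vc=[4]
#5 0x71→b28/s0 MISS; vc=[4,24]
#6 0x11→b4/s0 VC-HIT; vc=[28,24]
#7 0x35→b13/s1 L1-HIT; vc=[28,24]
#8 0x62→b24/s0 VC-HIT; vc=[28,4]
#9 0x64→b25/s1 MISS; vc=[28,4,13]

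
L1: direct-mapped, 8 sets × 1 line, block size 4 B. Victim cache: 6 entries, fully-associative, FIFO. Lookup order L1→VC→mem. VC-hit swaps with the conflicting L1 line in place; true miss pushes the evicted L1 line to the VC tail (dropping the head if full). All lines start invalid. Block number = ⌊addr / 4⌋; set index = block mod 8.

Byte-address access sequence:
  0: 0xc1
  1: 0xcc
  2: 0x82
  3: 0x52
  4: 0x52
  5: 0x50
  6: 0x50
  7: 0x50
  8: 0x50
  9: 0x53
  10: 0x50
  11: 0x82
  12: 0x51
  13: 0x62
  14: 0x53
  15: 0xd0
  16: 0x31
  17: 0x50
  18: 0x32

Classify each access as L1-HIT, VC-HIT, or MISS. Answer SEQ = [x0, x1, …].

SEQ = [MISS, MISS, MISS, MISS, L1-HIT, L1-HIT, L1-HIT, L1-HIT, L1-HIT, L1-HIT, L1-HIT, L1-HIT, L1-HIT, MISS, L1-HIT, MISS, MISS, VC-HIT, VC-HIT]

#0 0xc1→b48/s0 MISS; vc=[]
#1 0xcc→b51/s3 MISS; vc=[]
#2 0x82→b32/s0 MISS; vc=[48]
#3 0x52→b20/s4 MISS; vc=[48]
#4 0x52→b20/s4 L1-HIT; vc=[48]
#5 0x50→b20/s4 L1-HIT; vc=[48]
#6 0x50→b20/s4 L1-HIT; vc=[48]
#7 0x50→b20/s4 L1-HIT; vc=[48]
#8 0x50→b20/s4 L1-HIT; vc=[48]
#9 0x53→b20/s4 L1-HIT; vc=[48]
#10 0x50→b20/s4 L1-HIT; vc=[48]
#11 0x82→b32/s0 L1-HIT; vc=[48]
#12 0x51→b20/s4 L1-HIT; vc=[48]
#13 0x62→b24/s0 MISS; vc=[48,32]
#14 0x53→b20/s4 L1-HIT; vc=[48,32]
#15 0xd0→b52/s4 MISS; vc=[48,32,20]
#16 0x31→b12/s4 MISS; vc=[48,32,20,52]
#17 0x50→b20/s4 VC-HIT; vc=[48,32,12,52]
#18 0x32→b12/s4 VC-HIT; vc=[48,32,20,52]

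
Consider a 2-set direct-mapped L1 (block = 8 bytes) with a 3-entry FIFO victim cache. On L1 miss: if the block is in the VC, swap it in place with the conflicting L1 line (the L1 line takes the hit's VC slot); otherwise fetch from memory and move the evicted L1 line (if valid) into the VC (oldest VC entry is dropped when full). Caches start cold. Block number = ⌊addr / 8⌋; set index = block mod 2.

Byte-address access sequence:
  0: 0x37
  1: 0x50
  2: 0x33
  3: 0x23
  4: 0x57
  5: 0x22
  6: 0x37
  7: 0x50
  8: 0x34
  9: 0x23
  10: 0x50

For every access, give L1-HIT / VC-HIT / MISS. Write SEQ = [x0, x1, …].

#0 0x37→b6/s0 MISS; vc=[]
#1 0x50→b10/s0 MISS; vc=[6]
#2 0x33→b6/s0 VC-HIT; vc=[10]
#3 0x23→b4/s0 MISS; vc=[10,6]
#4 0x57→b10/s0 VC-HIT; vc=[4,6]
#5 0x22→b4/s0 VC-HIT; vc=[10,6]
#6 0x37→b6/s0 VC-HIT; vc=[10,4]
#7 0x50→b10/s0 VC-HIT; vc=[6,4]
#8 0x34→b6/s0 VC-HIT; vc=[10,4]
#9 0x23→b4/s0 VC-HIT; vc=[10,6]
#10 0x50→b10/s0 VC-HIT; vc=[4,6]

SEQ = [MISS, MISS, VC-HIT, MISS, VC-HIT, VC-HIT, VC-HIT, VC-HIT, VC-HIT, VC-HIT, VC-HIT]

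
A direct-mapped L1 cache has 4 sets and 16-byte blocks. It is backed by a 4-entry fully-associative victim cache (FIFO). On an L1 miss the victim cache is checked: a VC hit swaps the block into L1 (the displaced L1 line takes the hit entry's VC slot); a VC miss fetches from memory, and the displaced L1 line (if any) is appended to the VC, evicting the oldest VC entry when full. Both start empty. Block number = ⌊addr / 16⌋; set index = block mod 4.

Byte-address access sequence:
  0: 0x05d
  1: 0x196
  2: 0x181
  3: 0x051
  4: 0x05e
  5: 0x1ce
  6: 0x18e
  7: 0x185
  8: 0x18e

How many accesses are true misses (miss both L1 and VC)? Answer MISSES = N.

MISSES = 4

#0 0x5d→b5/s1 MISS; vc=[]
#1 0x196→b25/s1 MISS; vc=[5]
#2 0x181→b24/s0 MISS; vc=[5]
#3 0x51→b5/s1 VC-HIT; vc=[25]
#4 0x5e→b5/s1 L1-HIT; vc=[25]
#5 0x1ce→b28/s0 MISS; vc=[25,24]
#6 0x18e→b24/s0 VC-HIT; vc=[25,28]
#7 0x185→b24/s0 L1-HIT; vc=[25,28]
#8 0x18e→b24/s0 L1-HIT; vc=[25,28]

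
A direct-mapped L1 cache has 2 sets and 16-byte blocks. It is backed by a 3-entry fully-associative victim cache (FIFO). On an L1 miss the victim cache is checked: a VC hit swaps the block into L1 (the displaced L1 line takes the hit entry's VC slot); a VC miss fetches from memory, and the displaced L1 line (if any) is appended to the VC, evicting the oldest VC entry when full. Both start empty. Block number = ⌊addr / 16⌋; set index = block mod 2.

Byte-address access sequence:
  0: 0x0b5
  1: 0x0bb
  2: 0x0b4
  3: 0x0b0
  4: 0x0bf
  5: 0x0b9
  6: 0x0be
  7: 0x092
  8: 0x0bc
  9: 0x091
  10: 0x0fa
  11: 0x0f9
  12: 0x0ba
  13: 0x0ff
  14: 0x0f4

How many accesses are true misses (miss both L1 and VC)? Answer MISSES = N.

0: 0xb5 (blk 11, set 1) → MISS  vc=[]
1: 0xbb (blk 11, set 1) → L1-HIT  vc=[]
2: 0xb4 (blk 11, set 1) → L1-HIT  vc=[]
3: 0xb0 (blk 11, set 1) → L1-HIT  vc=[]
4: 0xbf (blk 11, set 1) → L1-HIT  vc=[]
5: 0xb9 (blk 11, set 1) → L1-HIT  vc=[]
6: 0xbe (blk 11, set 1) → L1-HIT  vc=[]
7: 0x92 (blk 9, set 1) → MISS  vc=[11]
8: 0xbc (blk 11, set 1) → VC-HIT  vc=[9]
9: 0x91 (blk 9, set 1) → VC-HIT  vc=[11]
10: 0xfa (blk 15, set 1) → MISS  vc=[11, 9]
11: 0xf9 (blk 15, set 1) → L1-HIT  vc=[11, 9]
12: 0xba (blk 11, set 1) → VC-HIT  vc=[15, 9]
13: 0xff (blk 15, set 1) → VC-HIT  vc=[11, 9]
14: 0xf4 (blk 15, set 1) → L1-HIT  vc=[11, 9]

MISSES = 3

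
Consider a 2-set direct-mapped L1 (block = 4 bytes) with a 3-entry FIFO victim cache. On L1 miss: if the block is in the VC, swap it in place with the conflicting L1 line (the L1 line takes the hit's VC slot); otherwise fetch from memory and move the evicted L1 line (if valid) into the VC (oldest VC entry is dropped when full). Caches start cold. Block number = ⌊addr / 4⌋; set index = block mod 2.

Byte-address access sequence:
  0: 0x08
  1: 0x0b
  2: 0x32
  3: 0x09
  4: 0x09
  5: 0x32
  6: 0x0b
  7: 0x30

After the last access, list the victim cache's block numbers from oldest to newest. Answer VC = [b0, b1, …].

VC = [2]

0: 0x8 (blk 2, set 0) → MISS  vc=[]
1: 0xb (blk 2, set 0) → L1-HIT  vc=[]
2: 0x32 (blk 12, set 0) → MISS  vc=[2]
3: 0x9 (blk 2, set 0) → VC-HIT  vc=[12]
4: 0x9 (blk 2, set 0) → L1-HIT  vc=[12]
5: 0x32 (blk 12, set 0) → VC-HIT  vc=[2]
6: 0xb (blk 2, set 0) → VC-HIT  vc=[12]
7: 0x30 (blk 12, set 0) → VC-HIT  vc=[2]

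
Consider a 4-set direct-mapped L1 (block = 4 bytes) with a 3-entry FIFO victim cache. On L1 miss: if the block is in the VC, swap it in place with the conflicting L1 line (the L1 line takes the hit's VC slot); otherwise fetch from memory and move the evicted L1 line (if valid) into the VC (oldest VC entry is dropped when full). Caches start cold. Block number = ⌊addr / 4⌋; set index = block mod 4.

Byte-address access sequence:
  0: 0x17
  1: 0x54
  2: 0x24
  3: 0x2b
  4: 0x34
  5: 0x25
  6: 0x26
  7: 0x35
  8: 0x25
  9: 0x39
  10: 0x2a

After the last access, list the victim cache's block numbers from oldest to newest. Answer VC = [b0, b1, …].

0: 0x17 (blk 5, set 1) → MISS  vc=[]
1: 0x54 (blk 21, set 1) → MISS  vc=[5]
2: 0x24 (blk 9, set 1) → MISS  vc=[5, 21]
3: 0x2b (blk 10, set 2) → MISS  vc=[5, 21]
4: 0x34 (blk 13, set 1) → MISS  vc=[5, 21, 9]
5: 0x25 (blk 9, set 1) → VC-HIT  vc=[5, 21, 13]
6: 0x26 (blk 9, set 1) → L1-HIT  vc=[5, 21, 13]
7: 0x35 (blk 13, set 1) → VC-HIT  vc=[5, 21, 9]
8: 0x25 (blk 9, set 1) → VC-HIT  vc=[5, 21, 13]
9: 0x39 (blk 14, set 2) → MISS  vc=[21, 13, 10]
10: 0x2a (blk 10, set 2) → VC-HIT  vc=[21, 13, 14]

VC = [21, 13, 14]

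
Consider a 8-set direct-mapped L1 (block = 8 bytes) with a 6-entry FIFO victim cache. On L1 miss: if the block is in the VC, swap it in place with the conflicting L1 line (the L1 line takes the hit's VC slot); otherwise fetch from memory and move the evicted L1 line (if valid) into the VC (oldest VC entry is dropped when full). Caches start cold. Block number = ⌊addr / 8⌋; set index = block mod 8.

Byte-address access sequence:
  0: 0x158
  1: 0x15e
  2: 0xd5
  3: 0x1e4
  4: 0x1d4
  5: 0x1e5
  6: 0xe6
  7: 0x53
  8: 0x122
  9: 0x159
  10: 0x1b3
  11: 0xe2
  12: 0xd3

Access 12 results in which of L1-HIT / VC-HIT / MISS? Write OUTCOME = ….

  [0] addr=0x158 blk=43 s=3: MISS | VC []
  [1] addr=0x15e blk=43 s=3: L1-HIT | VC []
  [2] addr=0xd5 blk=26 s=2: MISS | VC []
  [3] addr=0x1e4 blk=60 s=4: MISS | VC []
  [4] addr=0x1d4 blk=58 s=2: MISS | VC [26]
  [5] addr=0x1e5 blk=60 s=4: L1-HIT | VC [26]
  [6] addr=0xe6 blk=28 s=4: MISS | VC [26, 60]
  [7] addr=0x53 blk=10 s=2: MISS | VC [26, 60, 58]
  [8] addr=0x122 blk=36 s=4: MISS | VC [26, 60, 58, 28]
  [9] addr=0x159 blk=43 s=3: L1-HIT | VC [26, 60, 58, 28]
  [10] addr=0x1b3 blk=54 s=6: MISS | VC [26, 60, 58, 28]
  [11] addr=0xe2 blk=28 s=4: VC-HIT | VC [26, 60, 58, 36]
  [12] addr=0xd3 blk=26 s=2: VC-HIT | VC [10, 60, 58, 36]

OUTCOME = VC-HIT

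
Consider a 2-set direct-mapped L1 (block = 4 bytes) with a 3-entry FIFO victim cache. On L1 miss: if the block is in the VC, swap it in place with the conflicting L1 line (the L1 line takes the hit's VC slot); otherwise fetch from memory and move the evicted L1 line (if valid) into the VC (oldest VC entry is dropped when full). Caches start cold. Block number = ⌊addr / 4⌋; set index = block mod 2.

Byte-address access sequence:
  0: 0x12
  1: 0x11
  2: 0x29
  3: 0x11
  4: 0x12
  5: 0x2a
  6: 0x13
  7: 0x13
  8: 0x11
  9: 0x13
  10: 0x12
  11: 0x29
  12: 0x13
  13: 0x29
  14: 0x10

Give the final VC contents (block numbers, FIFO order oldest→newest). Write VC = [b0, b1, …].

VC = [10]

#0 0x12→b4/s0 MISS; vc=[]
#1 0x11→b4/s0 L1-HIT; vc=[]
#2 0x29→b10/s0 MISS; vc=[4]
#3 0x11→b4/s0 VC-HIT; vc=[10]
#4 0x12→b4/s0 L1-HIT; vc=[10]
#5 0x2a→b10/s0 VC-HIT; vc=[4]
#6 0x13→b4/s0 VC-HIT; vc=[10]
#7 0x13→b4/s0 L1-HIT; vc=[10]
#8 0x11→b4/s0 L1-HIT; vc=[10]
#9 0x13→b4/s0 L1-HIT; vc=[10]
#10 0x12→b4/s0 L1-HIT; vc=[10]
#11 0x29→b10/s0 VC-HIT; vc=[4]
#12 0x13→b4/s0 VC-HIT; vc=[10]
#13 0x29→b10/s0 VC-HIT; vc=[4]
#14 0x10→b4/s0 VC-HIT; vc=[10]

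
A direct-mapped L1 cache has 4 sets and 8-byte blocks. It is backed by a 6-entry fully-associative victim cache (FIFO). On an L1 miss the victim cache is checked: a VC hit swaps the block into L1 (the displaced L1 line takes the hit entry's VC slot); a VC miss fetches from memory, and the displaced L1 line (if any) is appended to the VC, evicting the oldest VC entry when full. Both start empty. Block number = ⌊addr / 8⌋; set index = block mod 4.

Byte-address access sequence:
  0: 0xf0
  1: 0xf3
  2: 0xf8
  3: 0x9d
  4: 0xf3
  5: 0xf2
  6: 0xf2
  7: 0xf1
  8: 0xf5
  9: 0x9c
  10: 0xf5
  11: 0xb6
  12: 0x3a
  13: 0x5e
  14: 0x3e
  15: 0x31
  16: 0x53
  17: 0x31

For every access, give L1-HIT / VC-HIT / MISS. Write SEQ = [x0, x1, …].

SEQ = [MISS, L1-HIT, MISS, MISS, L1-HIT, L1-HIT, L1-HIT, L1-HIT, L1-HIT, L1-HIT, L1-HIT, MISS, MISS, MISS, VC-HIT, MISS, MISS, VC-HIT]

0: 0xf0 (blk 30, set 2) → MISS  vc=[]
1: 0xf3 (blk 30, set 2) → L1-HIT  vc=[]
2: 0xf8 (blk 31, set 3) → MISS  vc=[]
3: 0x9d (blk 19, set 3) → MISS  vc=[31]
4: 0xf3 (blk 30, set 2) → L1-HIT  vc=[31]
5: 0xf2 (blk 30, set 2) → L1-HIT  vc=[31]
6: 0xf2 (blk 30, set 2) → L1-HIT  vc=[31]
7: 0xf1 (blk 30, set 2) → L1-HIT  vc=[31]
8: 0xf5 (blk 30, set 2) → L1-HIT  vc=[31]
9: 0x9c (blk 19, set 3) → L1-HIT  vc=[31]
10: 0xf5 (blk 30, set 2) → L1-HIT  vc=[31]
11: 0xb6 (blk 22, set 2) → MISS  vc=[31, 30]
12: 0x3a (blk 7, set 3) → MISS  vc=[31, 30, 19]
13: 0x5e (blk 11, set 3) → MISS  vc=[31, 30, 19, 7]
14: 0x3e (blk 7, set 3) → VC-HIT  vc=[31, 30, 19, 11]
15: 0x31 (blk 6, set 2) → MISS  vc=[31, 30, 19, 11, 22]
16: 0x53 (blk 10, set 2) → MISS  vc=[31, 30, 19, 11, 22, 6]
17: 0x31 (blk 6, set 2) → VC-HIT  vc=[31, 30, 19, 11, 22, 10]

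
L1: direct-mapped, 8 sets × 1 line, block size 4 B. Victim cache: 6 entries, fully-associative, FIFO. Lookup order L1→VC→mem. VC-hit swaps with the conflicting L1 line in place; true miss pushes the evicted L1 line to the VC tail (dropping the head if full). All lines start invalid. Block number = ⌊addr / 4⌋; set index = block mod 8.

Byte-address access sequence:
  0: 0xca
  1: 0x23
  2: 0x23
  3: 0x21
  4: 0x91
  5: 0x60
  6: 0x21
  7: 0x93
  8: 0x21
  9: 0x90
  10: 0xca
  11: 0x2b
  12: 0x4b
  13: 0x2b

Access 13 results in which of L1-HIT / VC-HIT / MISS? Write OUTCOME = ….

0: 0xca (blk 50, set 2) → MISS  vc=[]
1: 0x23 (blk 8, set 0) → MISS  vc=[]
2: 0x23 (blk 8, set 0) → L1-HIT  vc=[]
3: 0x21 (blk 8, set 0) → L1-HIT  vc=[]
4: 0x91 (blk 36, set 4) → MISS  vc=[]
5: 0x60 (blk 24, set 0) → MISS  vc=[8]
6: 0x21 (blk 8, set 0) → VC-HIT  vc=[24]
7: 0x93 (blk 36, set 4) → L1-HIT  vc=[24]
8: 0x21 (blk 8, set 0) → L1-HIT  vc=[24]
9: 0x90 (blk 36, set 4) → L1-HIT  vc=[24]
10: 0xca (blk 50, set 2) → L1-HIT  vc=[24]
11: 0x2b (blk 10, set 2) → MISS  vc=[24, 50]
12: 0x4b (blk 18, set 2) → MISS  vc=[24, 50, 10]
13: 0x2b (blk 10, set 2) → VC-HIT  vc=[24, 50, 18]

OUTCOME = VC-HIT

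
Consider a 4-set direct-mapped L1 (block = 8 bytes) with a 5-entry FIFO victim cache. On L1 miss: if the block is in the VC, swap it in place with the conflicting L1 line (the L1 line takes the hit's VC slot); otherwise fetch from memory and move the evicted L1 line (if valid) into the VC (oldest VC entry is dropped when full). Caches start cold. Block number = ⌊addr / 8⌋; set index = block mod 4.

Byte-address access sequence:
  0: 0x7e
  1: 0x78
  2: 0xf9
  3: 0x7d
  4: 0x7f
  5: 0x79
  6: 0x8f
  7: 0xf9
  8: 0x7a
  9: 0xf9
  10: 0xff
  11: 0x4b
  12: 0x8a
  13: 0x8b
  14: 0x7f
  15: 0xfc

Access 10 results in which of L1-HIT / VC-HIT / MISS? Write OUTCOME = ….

OUTCOME = L1-HIT

#0 0x7e→b15/s3 MISS; vc=[]
#1 0x78→b15/s3 L1-HIT; vc=[]
#2 0xf9→b31/s3 MISS; vc=[15]
#3 0x7d→b15/s3 VC-HIT; vc=[31]
#4 0x7f→b15/s3 L1-HIT; vc=[31]
#5 0x79→b15/s3 L1-HIT; vc=[31]
#6 0x8f→b17/s1 MISS; vc=[31]
#7 0xf9→b31/s3 VC-HIT; vc=[15]
#8 0x7a→b15/s3 VC-HIT; vc=[31]
#9 0xf9→b31/s3 VC-HIT; vc=[15]
#10 0xff→b31/s3 L1-HIT; vc=[15]
#11 0x4b→b9/s1 MISS; vc=[15,17]
#12 0x8a→b17/s1 VC-HIT; vc=[15,9]
#13 0x8b→b17/s1 L1-HIT; vc=[15,9]
#14 0x7f→b15/s3 VC-HIT; vc=[31,9]
#15 0xfc→b31/s3 VC-HIT; vc=[15,9]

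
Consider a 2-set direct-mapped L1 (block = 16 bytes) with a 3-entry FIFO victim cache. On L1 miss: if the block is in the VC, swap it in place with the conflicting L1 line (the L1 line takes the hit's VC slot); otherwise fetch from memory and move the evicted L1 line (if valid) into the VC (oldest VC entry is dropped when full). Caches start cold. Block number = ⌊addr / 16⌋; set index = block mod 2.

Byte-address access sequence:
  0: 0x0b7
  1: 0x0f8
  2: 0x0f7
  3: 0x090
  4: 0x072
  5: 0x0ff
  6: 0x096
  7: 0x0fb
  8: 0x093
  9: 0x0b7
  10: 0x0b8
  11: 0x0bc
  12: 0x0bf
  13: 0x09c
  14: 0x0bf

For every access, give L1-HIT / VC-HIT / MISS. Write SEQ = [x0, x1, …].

SEQ = [MISS, MISS, L1-HIT, MISS, MISS, VC-HIT, VC-HIT, VC-HIT, VC-HIT, VC-HIT, L1-HIT, L1-HIT, L1-HIT, VC-HIT, VC-HIT]

  [0] addr=0xb7 blk=11 s=1: MISS | VC []
  [1] addr=0xf8 blk=15 s=1: MISS | VC [11]
  [2] addr=0xf7 blk=15 s=1: L1-HIT | VC [11]
  [3] addr=0x90 blk=9 s=1: MISS | VC [11, 15]
  [4] addr=0x72 blk=7 s=1: MISS | VC [11, 15, 9]
  [5] addr=0xff blk=15 s=1: VC-HIT | VC [11, 7, 9]
  [6] addr=0x96 blk=9 s=1: VC-HIT | VC [11, 7, 15]
  [7] addr=0xfb blk=15 s=1: VC-HIT | VC [11, 7, 9]
  [8] addr=0x93 blk=9 s=1: VC-HIT | VC [11, 7, 15]
  [9] addr=0xb7 blk=11 s=1: VC-HIT | VC [9, 7, 15]
  [10] addr=0xb8 blk=11 s=1: L1-HIT | VC [9, 7, 15]
  [11] addr=0xbc blk=11 s=1: L1-HIT | VC [9, 7, 15]
  [12] addr=0xbf blk=11 s=1: L1-HIT | VC [9, 7, 15]
  [13] addr=0x9c blk=9 s=1: VC-HIT | VC [11, 7, 15]
  [14] addr=0xbf blk=11 s=1: VC-HIT | VC [9, 7, 15]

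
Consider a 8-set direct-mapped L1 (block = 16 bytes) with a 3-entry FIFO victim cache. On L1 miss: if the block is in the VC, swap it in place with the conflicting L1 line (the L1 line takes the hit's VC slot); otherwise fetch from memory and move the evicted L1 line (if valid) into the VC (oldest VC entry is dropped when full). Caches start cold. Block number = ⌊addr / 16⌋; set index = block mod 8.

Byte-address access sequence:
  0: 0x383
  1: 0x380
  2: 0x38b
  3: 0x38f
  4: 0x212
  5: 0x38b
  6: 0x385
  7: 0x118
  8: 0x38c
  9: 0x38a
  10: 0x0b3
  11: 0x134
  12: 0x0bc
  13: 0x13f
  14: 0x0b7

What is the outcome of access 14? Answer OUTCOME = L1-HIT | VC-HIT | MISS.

  [0] addr=0x383 blk=56 s=0: MISS | VC []
  [1] addr=0x380 blk=56 s=0: L1-HIT | VC []
  [2] addr=0x38b blk=56 s=0: L1-HIT | VC []
  [3] addr=0x38f blk=56 s=0: L1-HIT | VC []
  [4] addr=0x212 blk=33 s=1: MISS | VC []
  [5] addr=0x38b blk=56 s=0: L1-HIT | VC []
  [6] addr=0x385 blk=56 s=0: L1-HIT | VC []
  [7] addr=0x118 blk=17 s=1: MISS | VC [33]
  [8] addr=0x38c blk=56 s=0: L1-HIT | VC [33]
  [9] addr=0x38a blk=56 s=0: L1-HIT | VC [33]
  [10] addr=0xb3 blk=11 s=3: MISS | VC [33]
  [11] addr=0x134 blk=19 s=3: MISS | VC [33, 11]
  [12] addr=0xbc blk=11 s=3: VC-HIT | VC [33, 19]
  [13] addr=0x13f blk=19 s=3: VC-HIT | VC [33, 11]
  [14] addr=0xb7 blk=11 s=3: VC-HIT | VC [33, 19]

OUTCOME = VC-HIT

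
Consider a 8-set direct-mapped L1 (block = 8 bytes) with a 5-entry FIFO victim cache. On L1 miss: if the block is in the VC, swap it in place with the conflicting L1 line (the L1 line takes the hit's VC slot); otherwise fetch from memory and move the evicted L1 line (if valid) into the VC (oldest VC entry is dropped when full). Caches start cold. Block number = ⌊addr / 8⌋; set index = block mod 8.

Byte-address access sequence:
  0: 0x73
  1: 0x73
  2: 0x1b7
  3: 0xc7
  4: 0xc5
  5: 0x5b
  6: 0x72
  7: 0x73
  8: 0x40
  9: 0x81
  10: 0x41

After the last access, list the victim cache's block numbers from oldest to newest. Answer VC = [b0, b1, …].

VC = [54, 24, 16]

  [0] addr=0x73 blk=14 s=6: MISS | VC []
  [1] addr=0x73 blk=14 s=6: L1-HIT | VC []
  [2] addr=0x1b7 blk=54 s=6: MISS | VC [14]
  [3] addr=0xc7 blk=24 s=0: MISS | VC [14]
  [4] addr=0xc5 blk=24 s=0: L1-HIT | VC [14]
  [5] addr=0x5b blk=11 s=3: MISS | VC [14]
  [6] addr=0x72 blk=14 s=6: VC-HIT | VC [54]
  [7] addr=0x73 blk=14 s=6: L1-HIT | VC [54]
  [8] addr=0x40 blk=8 s=0: MISS | VC [54, 24]
  [9] addr=0x81 blk=16 s=0: MISS | VC [54, 24, 8]
  [10] addr=0x41 blk=8 s=0: VC-HIT | VC [54, 24, 16]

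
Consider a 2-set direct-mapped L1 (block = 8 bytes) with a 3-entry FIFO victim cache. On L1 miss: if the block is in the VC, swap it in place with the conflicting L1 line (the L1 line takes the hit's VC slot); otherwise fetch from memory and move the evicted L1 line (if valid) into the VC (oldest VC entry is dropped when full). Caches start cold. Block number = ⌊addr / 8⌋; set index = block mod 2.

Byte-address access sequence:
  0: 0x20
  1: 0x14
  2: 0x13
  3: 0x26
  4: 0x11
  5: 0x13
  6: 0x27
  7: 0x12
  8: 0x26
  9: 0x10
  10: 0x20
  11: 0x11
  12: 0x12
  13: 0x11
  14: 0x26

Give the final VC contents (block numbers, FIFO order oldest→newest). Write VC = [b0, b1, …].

#0 0x20→b4/s0 MISS; vc=[]
#1 0x14→b2/s0 MISS; vc=[4]
#2 0x13→b2/s0 L1-HIT; vc=[4]
#3 0x26→b4/s0 VC-HIT; vc=[2]
#4 0x11→b2/s0 VC-HIT; vc=[4]
#5 0x13→b2/s0 L1-HIT; vc=[4]
#6 0x27→b4/s0 VC-HIT; vc=[2]
#7 0x12→b2/s0 VC-HIT; vc=[4]
#8 0x26→b4/s0 VC-HIT; vc=[2]
#9 0x10→b2/s0 VC-HIT; vc=[4]
#10 0x20→b4/s0 VC-HIT; vc=[2]
#11 0x11→b2/s0 VC-HIT; vc=[4]
#12 0x12→b2/s0 L1-HIT; vc=[4]
#13 0x11→b2/s0 L1-HIT; vc=[4]
#14 0x26→b4/s0 VC-HIT; vc=[2]

VC = [2]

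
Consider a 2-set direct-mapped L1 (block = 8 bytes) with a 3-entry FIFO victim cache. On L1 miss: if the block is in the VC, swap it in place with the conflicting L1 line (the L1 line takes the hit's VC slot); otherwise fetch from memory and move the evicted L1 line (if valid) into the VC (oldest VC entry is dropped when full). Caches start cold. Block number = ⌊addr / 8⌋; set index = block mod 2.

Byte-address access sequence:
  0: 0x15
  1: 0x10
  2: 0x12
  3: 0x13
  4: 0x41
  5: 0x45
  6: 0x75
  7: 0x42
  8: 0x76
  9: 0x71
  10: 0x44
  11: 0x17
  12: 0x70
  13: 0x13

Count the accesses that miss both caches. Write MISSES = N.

MISSES = 3

  [0] addr=0x15 blk=2 s=0: MISS | VC []
  [1] addr=0x10 blk=2 s=0: L1-HIT | VC []
  [2] addr=0x12 blk=2 s=0: L1-HIT | VC []
  [3] addr=0x13 blk=2 s=0: L1-HIT | VC []
  [4] addr=0x41 blk=8 s=0: MISS | VC [2]
  [5] addr=0x45 blk=8 s=0: L1-HIT | VC [2]
  [6] addr=0x75 blk=14 s=0: MISS | VC [2, 8]
  [7] addr=0x42 blk=8 s=0: VC-HIT | VC [2, 14]
  [8] addr=0x76 blk=14 s=0: VC-HIT | VC [2, 8]
  [9] addr=0x71 blk=14 s=0: L1-HIT | VC [2, 8]
  [10] addr=0x44 blk=8 s=0: VC-HIT | VC [2, 14]
  [11] addr=0x17 blk=2 s=0: VC-HIT | VC [8, 14]
  [12] addr=0x70 blk=14 s=0: VC-HIT | VC [8, 2]
  [13] addr=0x13 blk=2 s=0: VC-HIT | VC [8, 14]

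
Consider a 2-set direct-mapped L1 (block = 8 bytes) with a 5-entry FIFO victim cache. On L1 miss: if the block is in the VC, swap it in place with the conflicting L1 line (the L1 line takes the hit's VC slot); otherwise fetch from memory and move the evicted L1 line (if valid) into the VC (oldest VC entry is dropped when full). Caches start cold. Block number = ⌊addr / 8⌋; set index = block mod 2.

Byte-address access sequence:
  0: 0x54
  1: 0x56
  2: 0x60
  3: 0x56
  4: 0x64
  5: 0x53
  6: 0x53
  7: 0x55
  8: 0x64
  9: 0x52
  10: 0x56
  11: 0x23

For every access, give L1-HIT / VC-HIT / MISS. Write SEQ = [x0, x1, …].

SEQ = [MISS, L1-HIT, MISS, VC-HIT, VC-HIT, VC-HIT, L1-HIT, L1-HIT, VC-HIT, VC-HIT, L1-HIT, MISS]

#0 0x54→b10/s0 MISS; vc=[]
#1 0x56→b10/s0 L1-HIT; vc=[]
#2 0x60→b12/s0 MISS; vc=[10]
#3 0x56→b10/s0 VC-HIT; vc=[12]
#4 0x64→b12/s0 VC-HIT; vc=[10]
#5 0x53→b10/s0 VC-HIT; vc=[12]
#6 0x53→b10/s0 L1-HIT; vc=[12]
#7 0x55→b10/s0 L1-HIT; vc=[12]
#8 0x64→b12/s0 VC-HIT; vc=[10]
#9 0x52→b10/s0 VC-HIT; vc=[12]
#10 0x56→b10/s0 L1-HIT; vc=[12]
#11 0x23→b4/s0 MISS; vc=[12,10]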